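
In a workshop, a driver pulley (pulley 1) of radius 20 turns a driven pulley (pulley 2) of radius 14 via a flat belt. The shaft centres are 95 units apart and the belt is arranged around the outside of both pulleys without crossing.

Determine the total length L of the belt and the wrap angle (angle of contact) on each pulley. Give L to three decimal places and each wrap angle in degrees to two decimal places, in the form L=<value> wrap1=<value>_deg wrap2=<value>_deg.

L=297.193 wrap1=187.24_deg wrap2=172.76_deg

open belt: β = asin((r2−r1)/C) = asin(-6/95) = -3.6211°
wrap1 = π − 2β = 187.2422°
wrap2 = π + 2β = 172.7578°
tangent length = C·cosβ = 94.8103
L = r1·wrap1 + r2·wrap2 + 2·C·cosβ = 20·3.2680 + 14·3.0152 + 2·94.8103 = 297.1932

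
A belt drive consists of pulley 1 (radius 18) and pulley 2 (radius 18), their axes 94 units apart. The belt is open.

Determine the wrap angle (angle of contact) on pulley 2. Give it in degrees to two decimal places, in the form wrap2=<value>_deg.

open belt: β = asin((r2−r1)/C) = asin(0/94) = 0.0000°
wrap1 = π − 2β = 180.0000°
wrap2 = π + 2β = 180.0000°

wrap2=180.00_deg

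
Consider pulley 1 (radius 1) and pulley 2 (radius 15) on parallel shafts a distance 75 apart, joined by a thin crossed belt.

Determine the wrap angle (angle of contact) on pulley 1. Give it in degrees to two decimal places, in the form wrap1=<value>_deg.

crossed belt: β = asin((r1+r2)/C) = asin(16/75) = 12.3178°
wrap1 = wrap2 = π + 2β = 204.6355°

wrap1=204.64_deg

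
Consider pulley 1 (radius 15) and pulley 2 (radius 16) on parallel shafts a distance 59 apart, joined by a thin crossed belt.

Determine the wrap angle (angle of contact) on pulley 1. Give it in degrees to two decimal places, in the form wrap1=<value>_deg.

crossed belt: β = asin((r1+r2)/C) = asin(31/59) = 31.6968°
wrap1 = wrap2 = π + 2β = 243.3935°

wrap1=243.39_deg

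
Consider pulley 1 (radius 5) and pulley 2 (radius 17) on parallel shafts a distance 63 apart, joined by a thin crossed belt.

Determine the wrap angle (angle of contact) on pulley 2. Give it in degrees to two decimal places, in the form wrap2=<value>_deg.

crossed belt: β = asin((r1+r2)/C) = asin(22/63) = 20.4388°
wrap1 = wrap2 = π + 2β = 220.8776°

wrap2=220.88_deg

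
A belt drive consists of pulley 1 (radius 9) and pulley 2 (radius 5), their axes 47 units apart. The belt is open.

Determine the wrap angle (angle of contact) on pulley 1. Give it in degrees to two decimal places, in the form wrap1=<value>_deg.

wrap1=189.76_deg

open belt: β = asin((r2−r1)/C) = asin(-4/47) = -4.8821°
wrap1 = π − 2β = 189.7643°
wrap2 = π + 2β = 170.2357°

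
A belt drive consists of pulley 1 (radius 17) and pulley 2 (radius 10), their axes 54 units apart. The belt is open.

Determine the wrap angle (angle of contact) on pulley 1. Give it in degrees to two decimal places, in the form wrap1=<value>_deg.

wrap1=194.90_deg

open belt: β = asin((r2−r1)/C) = asin(-7/54) = -7.4482°
wrap1 = π − 2β = 194.8964°
wrap2 = π + 2β = 165.1036°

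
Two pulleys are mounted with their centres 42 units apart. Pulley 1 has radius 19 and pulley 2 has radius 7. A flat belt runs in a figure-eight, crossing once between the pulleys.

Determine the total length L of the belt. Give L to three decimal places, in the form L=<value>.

crossed belt: β = asin((r1+r2)/C) = asin(26/42) = 38.2466°
wrap1 = wrap2 = π + 2β = 256.4932°
tangent length = C·cosβ = 32.9848
L = (r1+r2)·wrap + 2·C·cosβ = 26·4.4767 + 2·32.9848 = 182.3626

L=182.363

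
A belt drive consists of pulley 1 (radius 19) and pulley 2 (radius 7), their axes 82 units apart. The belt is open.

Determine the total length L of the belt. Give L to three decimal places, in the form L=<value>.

open belt: β = asin((r2−r1)/C) = asin(-12/82) = -8.4150°
wrap1 = π − 2β = 196.8299°
wrap2 = π + 2β = 163.1701°
tangent length = C·cosβ = 81.1172
L = r1·wrap1 + r2·wrap2 + 2·C·cosβ = 19·3.4353 + 7·2.8479 + 2·81.1172 = 247.4407

L=247.441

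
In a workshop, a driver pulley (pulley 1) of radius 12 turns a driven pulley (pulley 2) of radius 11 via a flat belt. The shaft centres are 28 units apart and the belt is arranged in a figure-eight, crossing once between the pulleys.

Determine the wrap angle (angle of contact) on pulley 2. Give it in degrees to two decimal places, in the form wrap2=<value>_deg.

wrap2=290.46_deg

crossed belt: β = asin((r1+r2)/C) = asin(23/28) = 55.2281°
wrap1 = wrap2 = π + 2β = 290.4561°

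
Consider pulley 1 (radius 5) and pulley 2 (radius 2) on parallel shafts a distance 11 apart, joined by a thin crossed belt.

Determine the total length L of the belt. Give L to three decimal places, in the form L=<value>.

L=48.619

crossed belt: β = asin((r1+r2)/C) = asin(7/11) = 39.5212°
wrap1 = wrap2 = π + 2β = 259.0424°
tangent length = C·cosβ = 8.4853
L = (r1+r2)·wrap + 2·C·cosβ = 7·4.5211 + 2·8.4853 = 48.6186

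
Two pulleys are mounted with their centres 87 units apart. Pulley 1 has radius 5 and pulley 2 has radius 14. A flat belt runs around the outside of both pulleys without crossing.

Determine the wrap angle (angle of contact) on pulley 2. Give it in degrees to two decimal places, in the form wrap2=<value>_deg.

open belt: β = asin((r2−r1)/C) = asin(9/87) = 5.9378°
wrap1 = π − 2β = 168.1245°
wrap2 = π + 2β = 191.8755°

wrap2=191.88_deg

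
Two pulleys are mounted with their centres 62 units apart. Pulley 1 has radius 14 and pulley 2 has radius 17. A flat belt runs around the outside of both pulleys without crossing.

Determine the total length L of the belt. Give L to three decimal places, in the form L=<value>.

L=221.535

open belt: β = asin((r2−r1)/C) = asin(3/62) = 2.7735°
wrap1 = π − 2β = 174.4531°
wrap2 = π + 2β = 185.5469°
tangent length = C·cosβ = 61.9274
L = r1·wrap1 + r2·wrap2 + 2·C·cosβ = 14·3.0448 + 17·3.2384 + 2·61.9274 = 221.5346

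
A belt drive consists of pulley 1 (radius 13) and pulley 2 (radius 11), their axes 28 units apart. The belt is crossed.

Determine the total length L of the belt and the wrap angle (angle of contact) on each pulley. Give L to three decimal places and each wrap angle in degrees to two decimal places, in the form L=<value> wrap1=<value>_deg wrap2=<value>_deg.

crossed belt: β = asin((r1+r2)/C) = asin(24/28) = 58.9973°
wrap1 = wrap2 = π + 2β = 297.9946°
tangent length = C·cosβ = 14.4222
L = (r1+r2)·wrap + 2·C·cosβ = 24·5.2010 + 2·14.4222 = 153.6681

L=153.668 wrap1=297.99_deg wrap2=297.99_deg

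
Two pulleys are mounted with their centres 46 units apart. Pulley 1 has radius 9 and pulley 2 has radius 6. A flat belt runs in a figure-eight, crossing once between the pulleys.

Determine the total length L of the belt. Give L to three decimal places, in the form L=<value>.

crossed belt: β = asin((r1+r2)/C) = asin(15/46) = 19.0314°
wrap1 = wrap2 = π + 2β = 218.0629°
tangent length = C·cosβ = 43.4856
L = (r1+r2)·wrap + 2·C·cosβ = 15·3.8059 + 2·43.4856 = 144.0600

L=144.060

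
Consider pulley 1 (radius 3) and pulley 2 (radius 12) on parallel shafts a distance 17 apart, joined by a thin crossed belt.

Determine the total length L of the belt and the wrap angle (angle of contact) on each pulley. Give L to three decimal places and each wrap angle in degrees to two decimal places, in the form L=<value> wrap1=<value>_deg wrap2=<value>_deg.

L=95.549 wrap1=303.86_deg wrap2=303.86_deg

crossed belt: β = asin((r1+r2)/C) = asin(15/17) = 61.9275°
wrap1 = wrap2 = π + 2β = 303.8550°
tangent length = C·cosβ = 8.0000
L = (r1+r2)·wrap + 2·C·cosβ = 15·5.3033 + 2·8.0000 = 95.5491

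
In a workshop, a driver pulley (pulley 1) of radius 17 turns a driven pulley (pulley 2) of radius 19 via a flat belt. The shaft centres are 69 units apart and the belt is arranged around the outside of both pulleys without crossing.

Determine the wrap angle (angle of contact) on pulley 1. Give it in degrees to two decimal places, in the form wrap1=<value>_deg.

wrap1=176.68_deg

open belt: β = asin((r2−r1)/C) = asin(2/69) = 1.6610°
wrap1 = π − 2β = 176.6780°
wrap2 = π + 2β = 183.3220°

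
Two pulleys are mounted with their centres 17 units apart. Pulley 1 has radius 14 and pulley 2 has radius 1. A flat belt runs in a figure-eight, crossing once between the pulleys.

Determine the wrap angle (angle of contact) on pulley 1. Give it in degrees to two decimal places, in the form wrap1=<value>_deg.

wrap1=303.86_deg

crossed belt: β = asin((r1+r2)/C) = asin(15/17) = 61.9275°
wrap1 = wrap2 = π + 2β = 303.8550°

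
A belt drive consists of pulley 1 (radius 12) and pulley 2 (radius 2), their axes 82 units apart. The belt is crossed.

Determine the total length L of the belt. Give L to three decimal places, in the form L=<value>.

crossed belt: β = asin((r1+r2)/C) = asin(14/82) = 9.8304°
wrap1 = wrap2 = π + 2β = 199.6607°
tangent length = C·cosβ = 80.7960
L = (r1+r2)·wrap + 2·C·cosβ = 14·3.4847 + 2·80.7960 = 210.3784

L=210.378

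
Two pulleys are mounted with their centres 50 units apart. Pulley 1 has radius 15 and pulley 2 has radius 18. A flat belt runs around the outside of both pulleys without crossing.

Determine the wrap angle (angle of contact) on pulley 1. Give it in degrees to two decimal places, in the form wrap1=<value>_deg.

open belt: β = asin((r2−r1)/C) = asin(3/50) = 3.4398°
wrap1 = π − 2β = 173.1204°
wrap2 = π + 2β = 186.8796°

wrap1=173.12_deg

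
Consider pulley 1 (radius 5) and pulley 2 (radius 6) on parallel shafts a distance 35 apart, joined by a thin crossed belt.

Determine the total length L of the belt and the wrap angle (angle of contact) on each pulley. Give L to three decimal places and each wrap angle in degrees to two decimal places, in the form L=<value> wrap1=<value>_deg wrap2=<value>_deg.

L=108.044 wrap1=216.64_deg wrap2=216.64_deg

crossed belt: β = asin((r1+r2)/C) = asin(11/35) = 18.3177°
wrap1 = wrap2 = π + 2β = 216.6354°
tangent length = C·cosβ = 33.2265
L = (r1+r2)·wrap + 2·C·cosβ = 11·3.7810 + 2·33.2265 = 108.0440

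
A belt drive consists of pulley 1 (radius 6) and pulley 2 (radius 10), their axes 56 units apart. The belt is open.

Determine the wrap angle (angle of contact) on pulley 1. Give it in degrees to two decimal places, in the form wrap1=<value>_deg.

wrap1=171.81_deg

open belt: β = asin((r2−r1)/C) = asin(4/56) = 4.0960°
wrap1 = π − 2β = 171.8079°
wrap2 = π + 2β = 188.1921°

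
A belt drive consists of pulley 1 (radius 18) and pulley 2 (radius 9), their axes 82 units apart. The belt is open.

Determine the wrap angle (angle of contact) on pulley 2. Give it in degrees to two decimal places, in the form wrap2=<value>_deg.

open belt: β = asin((r2−r1)/C) = asin(-9/82) = -6.3013°
wrap1 = π − 2β = 192.6025°
wrap2 = π + 2β = 167.3975°

wrap2=167.40_deg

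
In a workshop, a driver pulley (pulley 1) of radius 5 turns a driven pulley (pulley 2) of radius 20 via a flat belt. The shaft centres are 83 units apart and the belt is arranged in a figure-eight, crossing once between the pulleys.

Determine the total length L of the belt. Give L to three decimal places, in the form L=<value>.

L=252.128

crossed belt: β = asin((r1+r2)/C) = asin(25/83) = 17.5300°
wrap1 = wrap2 = π + 2β = 215.0600°
tangent length = C·cosβ = 79.1454
L = (r1+r2)·wrap + 2·C·cosβ = 25·3.7535 + 2·79.1454 = 252.1285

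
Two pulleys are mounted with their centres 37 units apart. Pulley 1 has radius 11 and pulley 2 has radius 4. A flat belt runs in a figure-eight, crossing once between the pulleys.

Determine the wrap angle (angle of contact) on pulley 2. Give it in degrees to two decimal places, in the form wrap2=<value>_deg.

wrap2=227.83_deg

crossed belt: β = asin((r1+r2)/C) = asin(15/37) = 23.9165°
wrap1 = wrap2 = π + 2β = 227.8331°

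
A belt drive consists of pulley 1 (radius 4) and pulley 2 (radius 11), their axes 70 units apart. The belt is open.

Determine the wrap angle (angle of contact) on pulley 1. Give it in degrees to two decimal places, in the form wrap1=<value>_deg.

wrap1=168.52_deg

open belt: β = asin((r2−r1)/C) = asin(7/70) = 5.7392°
wrap1 = π − 2β = 168.5217°
wrap2 = π + 2β = 191.4783°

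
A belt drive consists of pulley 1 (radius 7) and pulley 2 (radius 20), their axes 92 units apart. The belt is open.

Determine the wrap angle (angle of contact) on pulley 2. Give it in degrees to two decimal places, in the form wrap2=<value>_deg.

wrap2=196.25_deg

open belt: β = asin((r2−r1)/C) = asin(13/92) = 8.1233°
wrap1 = π − 2β = 163.7533°
wrap2 = π + 2β = 196.2467°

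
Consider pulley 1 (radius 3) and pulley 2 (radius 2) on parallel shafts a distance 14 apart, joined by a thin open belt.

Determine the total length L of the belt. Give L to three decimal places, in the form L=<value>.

open belt: β = asin((r2−r1)/C) = asin(-1/14) = -4.0960°
wrap1 = π − 2β = 188.1921°
wrap2 = π + 2β = 171.8079°
tangent length = C·cosβ = 13.9642
L = r1·wrap1 + r2·wrap2 + 2·C·cosβ = 3·3.2846 + 2·2.9986 + 2·13.9642 = 43.7794

L=43.779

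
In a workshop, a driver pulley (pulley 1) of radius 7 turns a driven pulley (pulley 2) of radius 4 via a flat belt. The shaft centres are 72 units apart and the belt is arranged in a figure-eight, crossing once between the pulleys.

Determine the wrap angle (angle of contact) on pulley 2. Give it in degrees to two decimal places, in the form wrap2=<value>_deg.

crossed belt: β = asin((r1+r2)/C) = asin(11/72) = 8.7879°
wrap1 = wrap2 = π + 2β = 197.5759°

wrap2=197.58_deg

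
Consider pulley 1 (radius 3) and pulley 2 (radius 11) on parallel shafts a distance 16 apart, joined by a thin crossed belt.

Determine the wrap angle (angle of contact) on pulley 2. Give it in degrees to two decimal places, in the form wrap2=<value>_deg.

wrap2=302.09_deg

crossed belt: β = asin((r1+r2)/C) = asin(14/16) = 61.0450°
wrap1 = wrap2 = π + 2β = 302.0900°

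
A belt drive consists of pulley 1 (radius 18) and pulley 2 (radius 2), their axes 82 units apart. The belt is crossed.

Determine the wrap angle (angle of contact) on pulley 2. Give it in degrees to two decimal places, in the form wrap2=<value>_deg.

wrap2=208.23_deg

crossed belt: β = asin((r1+r2)/C) = asin(20/82) = 14.1170°
wrap1 = wrap2 = π + 2β = 208.2340°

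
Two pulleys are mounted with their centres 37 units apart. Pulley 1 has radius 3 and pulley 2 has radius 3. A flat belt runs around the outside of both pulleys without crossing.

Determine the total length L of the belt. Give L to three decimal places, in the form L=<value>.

L=92.850

open belt: β = asin((r2−r1)/C) = asin(0/37) = 0.0000°
wrap1 = π − 2β = 180.0000°
wrap2 = π + 2β = 180.0000°
tangent length = C·cosβ = 37.0000
L = r1·wrap1 + r2·wrap2 + 2·C·cosβ = 3·3.1416 + 3·3.1416 + 2·37.0000 = 92.8496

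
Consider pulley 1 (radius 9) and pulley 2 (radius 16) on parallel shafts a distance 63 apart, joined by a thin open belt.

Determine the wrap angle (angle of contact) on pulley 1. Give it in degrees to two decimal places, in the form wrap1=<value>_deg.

open belt: β = asin((r2−r1)/C) = asin(7/63) = 6.3794°
wrap1 = π − 2β = 167.2413°
wrap2 = π + 2β = 192.7587°

wrap1=167.24_deg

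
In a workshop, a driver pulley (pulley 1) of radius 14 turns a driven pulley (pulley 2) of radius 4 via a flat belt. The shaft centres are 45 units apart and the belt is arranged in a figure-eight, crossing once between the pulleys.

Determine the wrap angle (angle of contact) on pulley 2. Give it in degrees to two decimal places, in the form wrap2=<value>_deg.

crossed belt: β = asin((r1+r2)/C) = asin(18/45) = 23.5782°
wrap1 = wrap2 = π + 2β = 227.1564°

wrap2=227.16_deg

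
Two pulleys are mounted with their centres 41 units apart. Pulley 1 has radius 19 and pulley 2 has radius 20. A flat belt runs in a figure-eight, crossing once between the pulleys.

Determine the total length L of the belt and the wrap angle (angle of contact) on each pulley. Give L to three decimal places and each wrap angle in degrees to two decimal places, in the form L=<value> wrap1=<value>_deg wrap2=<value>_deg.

L=245.879 wrap1=324.06_deg wrap2=324.06_deg

crossed belt: β = asin((r1+r2)/C) = asin(39/41) = 72.0302°
wrap1 = wrap2 = π + 2β = 324.0605°
tangent length = C·cosβ = 12.6491
L = (r1+r2)·wrap + 2·C·cosβ = 39·5.6559 + 2·12.6491 = 245.8792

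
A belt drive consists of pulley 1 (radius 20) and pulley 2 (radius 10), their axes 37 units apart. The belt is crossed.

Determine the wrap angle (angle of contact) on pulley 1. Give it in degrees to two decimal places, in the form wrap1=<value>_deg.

wrap1=288.35_deg

crossed belt: β = asin((r1+r2)/C) = asin(30/37) = 54.1752°
wrap1 = wrap2 = π + 2β = 288.3505°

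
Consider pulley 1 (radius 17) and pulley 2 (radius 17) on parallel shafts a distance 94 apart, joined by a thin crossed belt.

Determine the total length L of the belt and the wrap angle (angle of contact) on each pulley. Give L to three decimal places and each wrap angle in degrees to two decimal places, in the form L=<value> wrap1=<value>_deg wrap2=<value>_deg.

L=307.252 wrap1=222.41_deg wrap2=222.41_deg

crossed belt: β = asin((r1+r2)/C) = asin(34/94) = 21.2048°
wrap1 = wrap2 = π + 2β = 222.4095°
tangent length = C·cosβ = 87.6356
L = (r1+r2)·wrap + 2·C·cosβ = 34·3.8818 + 2·87.6356 = 307.2517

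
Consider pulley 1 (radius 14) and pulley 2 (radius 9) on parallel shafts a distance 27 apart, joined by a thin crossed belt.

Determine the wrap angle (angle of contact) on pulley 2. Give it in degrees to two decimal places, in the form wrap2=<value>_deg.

crossed belt: β = asin((r1+r2)/C) = asin(23/27) = 58.4137°
wrap1 = wrap2 = π + 2β = 296.8273°

wrap2=296.83_deg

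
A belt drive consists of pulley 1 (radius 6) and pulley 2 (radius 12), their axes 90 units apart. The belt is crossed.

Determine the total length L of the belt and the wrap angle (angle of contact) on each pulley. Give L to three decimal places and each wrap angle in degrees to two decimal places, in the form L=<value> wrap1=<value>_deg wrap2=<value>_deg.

L=240.161 wrap1=203.07_deg wrap2=203.07_deg

crossed belt: β = asin((r1+r2)/C) = asin(18/90) = 11.5370°
wrap1 = wrap2 = π + 2β = 203.0739°
tangent length = C·cosβ = 88.1816
L = (r1+r2)·wrap + 2·C·cosβ = 18·3.5443 + 2·88.1816 = 240.1608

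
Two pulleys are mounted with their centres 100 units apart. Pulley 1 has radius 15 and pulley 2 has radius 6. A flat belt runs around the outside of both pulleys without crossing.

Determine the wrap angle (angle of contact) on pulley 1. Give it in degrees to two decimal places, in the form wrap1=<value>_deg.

wrap1=190.33_deg

open belt: β = asin((r2−r1)/C) = asin(-9/100) = -5.1636°
wrap1 = π − 2β = 190.3272°
wrap2 = π + 2β = 169.6728°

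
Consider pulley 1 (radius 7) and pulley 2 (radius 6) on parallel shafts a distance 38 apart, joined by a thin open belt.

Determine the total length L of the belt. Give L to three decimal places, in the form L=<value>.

open belt: β = asin((r2−r1)/C) = asin(-1/38) = -1.5080°
wrap1 = π − 2β = 183.0159°
wrap2 = π + 2β = 176.9841°
tangent length = C·cosβ = 37.9868
L = r1·wrap1 + r2·wrap2 + 2·C·cosβ = 7·3.1942 + 6·3.0890 + 2·37.9868 = 116.8670

L=116.867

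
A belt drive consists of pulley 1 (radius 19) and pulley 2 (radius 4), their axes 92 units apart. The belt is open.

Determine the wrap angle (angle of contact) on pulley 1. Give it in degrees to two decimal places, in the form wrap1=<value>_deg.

open belt: β = asin((r2−r1)/C) = asin(-15/92) = -9.3836°
wrap1 = π − 2β = 198.7672°
wrap2 = π + 2β = 161.2328°

wrap1=198.77_deg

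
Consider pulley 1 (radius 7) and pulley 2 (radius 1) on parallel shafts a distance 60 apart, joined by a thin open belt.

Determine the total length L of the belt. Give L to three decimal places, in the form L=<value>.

open belt: β = asin((r2−r1)/C) = asin(-6/60) = -5.7392°
wrap1 = π − 2β = 191.4783°
wrap2 = π + 2β = 168.5217°
tangent length = C·cosβ = 59.6992
L = r1·wrap1 + r2·wrap2 + 2·C·cosβ = 7·3.3419 + 1·2.9413 + 2·59.6992 = 145.7332

L=145.733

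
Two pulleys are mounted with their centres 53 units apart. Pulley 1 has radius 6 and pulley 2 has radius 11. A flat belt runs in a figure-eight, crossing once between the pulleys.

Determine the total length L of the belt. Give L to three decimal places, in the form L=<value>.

crossed belt: β = asin((r1+r2)/C) = asin(17/53) = 18.7086°
wrap1 = wrap2 = π + 2β = 217.4171°
tangent length = C·cosβ = 50.1996
L = (r1+r2)·wrap + 2·C·cosβ = 17·3.7946 + 2·50.1996 = 164.9082

L=164.908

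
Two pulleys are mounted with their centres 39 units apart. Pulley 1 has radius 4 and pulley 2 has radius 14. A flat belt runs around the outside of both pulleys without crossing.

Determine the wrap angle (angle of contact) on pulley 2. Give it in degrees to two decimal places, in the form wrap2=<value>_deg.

open belt: β = asin((r2−r1)/C) = asin(10/39) = 14.8572°
wrap1 = π − 2β = 150.2857°
wrap2 = π + 2β = 209.7143°

wrap2=209.71_deg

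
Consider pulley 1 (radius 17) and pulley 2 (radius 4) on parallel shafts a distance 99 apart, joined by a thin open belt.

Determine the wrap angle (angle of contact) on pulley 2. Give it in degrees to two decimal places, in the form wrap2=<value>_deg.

wrap2=164.91_deg

open belt: β = asin((r2−r1)/C) = asin(-13/99) = -7.5455°
wrap1 = π − 2β = 195.0910°
wrap2 = π + 2β = 164.9090°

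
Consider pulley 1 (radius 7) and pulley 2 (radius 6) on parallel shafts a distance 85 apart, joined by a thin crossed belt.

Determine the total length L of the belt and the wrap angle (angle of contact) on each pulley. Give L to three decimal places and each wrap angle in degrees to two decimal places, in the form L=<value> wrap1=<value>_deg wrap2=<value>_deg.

L=212.833 wrap1=197.59_deg wrap2=197.59_deg

crossed belt: β = asin((r1+r2)/C) = asin(13/85) = 8.7974°
wrap1 = wrap2 = π + 2β = 197.5948°
tangent length = C·cosβ = 84.0000
L = (r1+r2)·wrap + 2·C·cosβ = 13·3.4487 + 2·84.0000 = 212.8328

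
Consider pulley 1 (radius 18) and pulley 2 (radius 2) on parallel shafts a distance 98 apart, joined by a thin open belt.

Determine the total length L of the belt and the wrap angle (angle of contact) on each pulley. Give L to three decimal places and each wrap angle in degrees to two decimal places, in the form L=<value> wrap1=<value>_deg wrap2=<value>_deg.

open belt: β = asin((r2−r1)/C) = asin(-16/98) = -9.3965°
wrap1 = π − 2β = 198.7930°
wrap2 = π + 2β = 161.2070°
tangent length = C·cosβ = 96.6851
L = r1·wrap1 + r2·wrap2 + 2·C·cosβ = 18·3.4696 + 2·2.8136 + 2·96.6851 = 261.4499

L=261.450 wrap1=198.79_deg wrap2=161.21_deg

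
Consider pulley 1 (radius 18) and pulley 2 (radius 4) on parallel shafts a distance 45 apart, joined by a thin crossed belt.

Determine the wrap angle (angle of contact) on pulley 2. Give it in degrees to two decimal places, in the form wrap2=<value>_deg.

crossed belt: β = asin((r1+r2)/C) = asin(22/45) = 29.2676°
wrap1 = wrap2 = π + 2β = 238.5352°

wrap2=238.54_deg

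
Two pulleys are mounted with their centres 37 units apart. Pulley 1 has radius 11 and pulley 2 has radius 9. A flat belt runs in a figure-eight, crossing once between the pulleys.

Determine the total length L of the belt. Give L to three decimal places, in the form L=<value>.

L=147.933

crossed belt: β = asin((r1+r2)/C) = asin(20/37) = 32.7204°
wrap1 = wrap2 = π + 2β = 245.4409°
tangent length = C·cosβ = 31.1288
L = (r1+r2)·wrap + 2·C·cosβ = 20·4.2838 + 2·31.1288 = 147.9326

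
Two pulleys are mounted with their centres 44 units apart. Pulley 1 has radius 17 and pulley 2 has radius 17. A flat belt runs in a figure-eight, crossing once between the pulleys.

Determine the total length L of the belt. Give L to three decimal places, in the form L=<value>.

L=222.724

crossed belt: β = asin((r1+r2)/C) = asin(34/44) = 50.5994°
wrap1 = wrap2 = π + 2β = 281.1989°
tangent length = C·cosβ = 27.9285
L = (r1+r2)·wrap + 2·C·cosβ = 34·4.9078 + 2·27.9285 = 222.7237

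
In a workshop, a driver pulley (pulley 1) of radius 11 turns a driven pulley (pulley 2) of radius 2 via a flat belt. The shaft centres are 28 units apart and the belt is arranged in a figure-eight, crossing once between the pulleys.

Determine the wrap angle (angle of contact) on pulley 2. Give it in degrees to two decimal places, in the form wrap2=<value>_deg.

crossed belt: β = asin((r1+r2)/C) = asin(13/28) = 27.6640°
wrap1 = wrap2 = π + 2β = 235.3280°

wrap2=235.33_deg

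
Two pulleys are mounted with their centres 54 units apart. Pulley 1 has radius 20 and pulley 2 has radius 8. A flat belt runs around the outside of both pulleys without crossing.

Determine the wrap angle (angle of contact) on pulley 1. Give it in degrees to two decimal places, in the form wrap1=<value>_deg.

open belt: β = asin((r2−r1)/C) = asin(-12/54) = -12.8396°
wrap1 = π − 2β = 205.6792°
wrap2 = π + 2β = 154.3208°

wrap1=205.68_deg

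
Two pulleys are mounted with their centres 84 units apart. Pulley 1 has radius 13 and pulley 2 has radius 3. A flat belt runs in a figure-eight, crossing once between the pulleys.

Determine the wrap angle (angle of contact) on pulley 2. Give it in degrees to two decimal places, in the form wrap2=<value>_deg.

crossed belt: β = asin((r1+r2)/C) = asin(16/84) = 10.9806°
wrap1 = wrap2 = π + 2β = 201.9612°

wrap2=201.96_deg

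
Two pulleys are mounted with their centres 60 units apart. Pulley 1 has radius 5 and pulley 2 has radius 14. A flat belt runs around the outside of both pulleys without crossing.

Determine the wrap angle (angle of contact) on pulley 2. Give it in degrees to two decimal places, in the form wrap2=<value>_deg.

wrap2=197.25_deg

open belt: β = asin((r2−r1)/C) = asin(9/60) = 8.6269°
wrap1 = π − 2β = 162.7461°
wrap2 = π + 2β = 197.2539°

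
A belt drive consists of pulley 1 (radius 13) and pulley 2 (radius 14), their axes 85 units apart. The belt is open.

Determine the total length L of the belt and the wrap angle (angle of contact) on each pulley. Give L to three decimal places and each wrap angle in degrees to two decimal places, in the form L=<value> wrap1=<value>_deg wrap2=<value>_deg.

open belt: β = asin((r2−r1)/C) = asin(1/85) = 0.6741°
wrap1 = π − 2β = 178.6518°
wrap2 = π + 2β = 181.3482°
tangent length = C·cosβ = 84.9941
L = r1·wrap1 + r2·wrap2 + 2·C·cosβ = 13·3.1181 + 14·3.1651 + 2·84.9941 = 254.8348

L=254.835 wrap1=178.65_deg wrap2=181.35_deg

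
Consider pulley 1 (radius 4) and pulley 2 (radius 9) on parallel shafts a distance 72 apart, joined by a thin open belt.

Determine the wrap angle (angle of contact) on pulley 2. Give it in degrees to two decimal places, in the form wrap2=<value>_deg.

open belt: β = asin((r2−r1)/C) = asin(5/72) = 3.9821°
wrap1 = π − 2β = 172.0358°
wrap2 = π + 2β = 187.9642°

wrap2=187.96_deg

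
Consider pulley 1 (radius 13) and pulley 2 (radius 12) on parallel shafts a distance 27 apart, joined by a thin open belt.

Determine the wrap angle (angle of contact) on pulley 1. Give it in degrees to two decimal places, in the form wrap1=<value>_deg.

wrap1=184.25_deg

open belt: β = asin((r2−r1)/C) = asin(-1/27) = -2.1226°
wrap1 = π − 2β = 184.2451°
wrap2 = π + 2β = 175.7549°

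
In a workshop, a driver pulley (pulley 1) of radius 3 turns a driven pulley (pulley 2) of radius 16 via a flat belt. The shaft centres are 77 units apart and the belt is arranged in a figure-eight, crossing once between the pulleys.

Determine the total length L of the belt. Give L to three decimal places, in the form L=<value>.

L=218.403

crossed belt: β = asin((r1+r2)/C) = asin(19/77) = 14.2855°
wrap1 = wrap2 = π + 2β = 208.5709°
tangent length = C·cosβ = 74.6190
L = (r1+r2)·wrap + 2·C·cosβ = 19·3.6402 + 2·74.6190 = 218.4028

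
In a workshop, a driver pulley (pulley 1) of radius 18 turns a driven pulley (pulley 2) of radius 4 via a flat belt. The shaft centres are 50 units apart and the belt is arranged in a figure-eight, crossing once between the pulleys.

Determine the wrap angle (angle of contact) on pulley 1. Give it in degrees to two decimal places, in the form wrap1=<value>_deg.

wrap1=232.21_deg

crossed belt: β = asin((r1+r2)/C) = asin(22/50) = 26.1039°
wrap1 = wrap2 = π + 2β = 232.2078°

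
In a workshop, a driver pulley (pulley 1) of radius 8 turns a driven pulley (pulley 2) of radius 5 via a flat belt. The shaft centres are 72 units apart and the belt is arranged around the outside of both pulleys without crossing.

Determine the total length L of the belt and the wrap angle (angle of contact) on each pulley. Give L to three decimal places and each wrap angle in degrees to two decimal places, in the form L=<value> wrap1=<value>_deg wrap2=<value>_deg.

L=184.966 wrap1=184.78_deg wrap2=175.22_deg

open belt: β = asin((r2−r1)/C) = asin(-3/72) = -2.3880°
wrap1 = π − 2β = 184.7760°
wrap2 = π + 2β = 175.2240°
tangent length = C·cosβ = 71.9375
L = r1·wrap1 + r2·wrap2 + 2·C·cosβ = 8·3.2250 + 5·3.0582 + 2·71.9375 = 184.9657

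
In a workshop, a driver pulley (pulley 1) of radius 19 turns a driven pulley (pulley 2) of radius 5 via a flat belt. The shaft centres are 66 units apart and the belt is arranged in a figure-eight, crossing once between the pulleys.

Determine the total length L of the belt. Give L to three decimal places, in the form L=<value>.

L=216.226

crossed belt: β = asin((r1+r2)/C) = asin(24/66) = 21.3237°
wrap1 = wrap2 = π + 2β = 222.6474°
tangent length = C·cosβ = 61.4817
L = (r1+r2)·wrap + 2·C·cosβ = 24·3.8859 + 2·61.4817 = 216.2257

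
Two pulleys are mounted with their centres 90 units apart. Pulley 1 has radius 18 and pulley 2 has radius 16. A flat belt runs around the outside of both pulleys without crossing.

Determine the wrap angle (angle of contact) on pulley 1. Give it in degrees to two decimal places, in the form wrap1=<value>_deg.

open belt: β = asin((r2−r1)/C) = asin(-2/90) = -1.2733°
wrap1 = π − 2β = 182.5467°
wrap2 = π + 2β = 177.4533°

wrap1=182.55_deg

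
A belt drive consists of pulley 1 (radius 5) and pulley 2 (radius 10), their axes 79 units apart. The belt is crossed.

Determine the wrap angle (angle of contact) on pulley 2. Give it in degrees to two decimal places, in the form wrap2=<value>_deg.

wrap2=201.89_deg

crossed belt: β = asin((r1+r2)/C) = asin(15/79) = 10.9454°
wrap1 = wrap2 = π + 2β = 201.8908°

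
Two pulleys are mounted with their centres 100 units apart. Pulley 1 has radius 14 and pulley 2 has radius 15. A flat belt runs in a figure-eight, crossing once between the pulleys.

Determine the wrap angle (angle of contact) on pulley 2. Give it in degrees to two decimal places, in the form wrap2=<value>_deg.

wrap2=213.72_deg

crossed belt: β = asin((r1+r2)/C) = asin(29/100) = 16.8580°
wrap1 = wrap2 = π + 2β = 213.7159°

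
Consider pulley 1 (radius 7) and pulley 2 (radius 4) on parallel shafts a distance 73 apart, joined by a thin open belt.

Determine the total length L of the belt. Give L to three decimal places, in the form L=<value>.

open belt: β = asin((r2−r1)/C) = asin(-3/73) = -2.3553°
wrap1 = π − 2β = 184.7106°
wrap2 = π + 2β = 175.2894°
tangent length = C·cosβ = 72.9383
L = r1·wrap1 + r2·wrap2 + 2·C·cosβ = 7·3.2238 + 4·3.0594 + 2·72.9383 = 180.6808

L=180.681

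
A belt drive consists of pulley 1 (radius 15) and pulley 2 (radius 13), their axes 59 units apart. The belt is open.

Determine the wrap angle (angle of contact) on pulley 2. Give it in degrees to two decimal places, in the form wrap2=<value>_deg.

wrap2=176.11_deg

open belt: β = asin((r2−r1)/C) = asin(-2/59) = -1.9426°
wrap1 = π − 2β = 183.8852°
wrap2 = π + 2β = 176.1148°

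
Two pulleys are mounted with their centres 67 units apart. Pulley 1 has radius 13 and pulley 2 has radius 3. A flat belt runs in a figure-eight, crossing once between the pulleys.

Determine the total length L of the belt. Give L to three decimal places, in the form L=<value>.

L=188.105

crossed belt: β = asin((r1+r2)/C) = asin(16/67) = 13.8161°
wrap1 = wrap2 = π + 2β = 207.6322°
tangent length = C·cosβ = 65.0615
L = (r1+r2)·wrap + 2·C·cosβ = 16·3.6239 + 2·65.0615 = 188.1049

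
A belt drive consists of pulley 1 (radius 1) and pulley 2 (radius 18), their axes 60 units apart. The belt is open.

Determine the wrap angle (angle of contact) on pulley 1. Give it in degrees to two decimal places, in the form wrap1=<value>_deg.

open belt: β = asin((r2−r1)/C) = asin(17/60) = 16.4592°
wrap1 = π − 2β = 147.0815°
wrap2 = π + 2β = 212.9185°

wrap1=147.08_deg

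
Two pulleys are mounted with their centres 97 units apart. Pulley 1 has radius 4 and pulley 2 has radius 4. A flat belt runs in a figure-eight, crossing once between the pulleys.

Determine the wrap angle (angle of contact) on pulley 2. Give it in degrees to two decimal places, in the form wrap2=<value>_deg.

wrap2=189.46_deg

crossed belt: β = asin((r1+r2)/C) = asin(8/97) = 4.7308°
wrap1 = wrap2 = π + 2β = 189.4616°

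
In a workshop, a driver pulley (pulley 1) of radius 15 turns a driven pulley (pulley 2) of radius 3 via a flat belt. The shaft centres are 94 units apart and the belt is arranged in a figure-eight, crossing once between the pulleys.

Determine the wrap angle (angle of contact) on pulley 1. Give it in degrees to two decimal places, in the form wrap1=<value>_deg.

crossed belt: β = asin((r1+r2)/C) = asin(18/94) = 11.0397°
wrap1 = wrap2 = π + 2β = 202.0794°

wrap1=202.08_deg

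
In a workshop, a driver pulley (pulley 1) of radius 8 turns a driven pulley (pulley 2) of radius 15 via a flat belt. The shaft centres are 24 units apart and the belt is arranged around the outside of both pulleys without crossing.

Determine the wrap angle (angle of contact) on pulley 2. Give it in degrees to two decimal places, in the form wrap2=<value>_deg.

open belt: β = asin((r2−r1)/C) = asin(7/24) = 16.9578°
wrap1 = π − 2β = 146.0845°
wrap2 = π + 2β = 213.9155°

wrap2=213.92_deg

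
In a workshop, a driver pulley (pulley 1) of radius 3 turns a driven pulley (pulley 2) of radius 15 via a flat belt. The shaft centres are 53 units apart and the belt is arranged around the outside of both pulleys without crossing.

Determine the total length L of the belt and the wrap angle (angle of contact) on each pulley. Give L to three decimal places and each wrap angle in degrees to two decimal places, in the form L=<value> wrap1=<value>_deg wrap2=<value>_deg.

open belt: β = asin((r2−r1)/C) = asin(12/53) = 13.0861°
wrap1 = π − 2β = 153.8278°
wrap2 = π + 2β = 206.1722°
tangent length = C·cosβ = 51.6236
L = r1·wrap1 + r2·wrap2 + 2·C·cosβ = 3·2.6848 + 15·3.5984 + 2·51.6236 = 165.2774

L=165.277 wrap1=153.83_deg wrap2=206.17_deg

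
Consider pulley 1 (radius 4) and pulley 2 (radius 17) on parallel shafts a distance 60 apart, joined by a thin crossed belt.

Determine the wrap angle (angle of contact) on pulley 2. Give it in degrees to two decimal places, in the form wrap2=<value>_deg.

wrap2=220.97_deg

crossed belt: β = asin((r1+r2)/C) = asin(21/60) = 20.4873°
wrap1 = wrap2 = π + 2β = 220.9746°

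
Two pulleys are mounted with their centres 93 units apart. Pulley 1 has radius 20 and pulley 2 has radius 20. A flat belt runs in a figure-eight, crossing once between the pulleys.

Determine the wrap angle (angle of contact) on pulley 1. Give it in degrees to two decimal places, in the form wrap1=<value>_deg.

crossed belt: β = asin((r1+r2)/C) = asin(40/93) = 25.4744°
wrap1 = wrap2 = π + 2β = 230.9488°

wrap1=230.95_deg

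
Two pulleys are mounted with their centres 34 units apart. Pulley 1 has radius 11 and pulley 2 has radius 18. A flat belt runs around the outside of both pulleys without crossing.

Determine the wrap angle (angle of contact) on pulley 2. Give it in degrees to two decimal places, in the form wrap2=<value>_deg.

wrap2=203.76_deg

open belt: β = asin((r2−r1)/C) = asin(7/34) = 11.8812°
wrap1 = π − 2β = 156.2377°
wrap2 = π + 2β = 203.7623°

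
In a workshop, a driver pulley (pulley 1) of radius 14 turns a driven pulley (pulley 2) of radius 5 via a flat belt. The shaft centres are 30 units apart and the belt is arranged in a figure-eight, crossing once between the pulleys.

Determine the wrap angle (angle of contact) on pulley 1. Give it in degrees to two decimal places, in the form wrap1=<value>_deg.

crossed belt: β = asin((r1+r2)/C) = asin(19/30) = 39.2965°
wrap1 = wrap2 = π + 2β = 258.5930°

wrap1=258.59_deg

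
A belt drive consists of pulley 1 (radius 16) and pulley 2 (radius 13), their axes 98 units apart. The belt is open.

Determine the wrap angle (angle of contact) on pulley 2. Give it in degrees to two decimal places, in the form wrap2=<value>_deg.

open belt: β = asin((r2−r1)/C) = asin(-3/98) = -1.7542°
wrap1 = π − 2β = 183.5085°
wrap2 = π + 2β = 176.4915°

wrap2=176.49_deg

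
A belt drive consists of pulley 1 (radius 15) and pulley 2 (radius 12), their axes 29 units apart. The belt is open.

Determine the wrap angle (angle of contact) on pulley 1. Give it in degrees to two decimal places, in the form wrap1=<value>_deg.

open belt: β = asin((r2−r1)/C) = asin(-3/29) = -5.9378°
wrap1 = π − 2β = 191.8755°
wrap2 = π + 2β = 168.1245°

wrap1=191.88_deg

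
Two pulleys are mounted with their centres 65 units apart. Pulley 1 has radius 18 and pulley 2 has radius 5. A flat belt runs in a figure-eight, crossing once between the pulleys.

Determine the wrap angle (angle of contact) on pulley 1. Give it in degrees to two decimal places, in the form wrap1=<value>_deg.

wrap1=221.45_deg

crossed belt: β = asin((r1+r2)/C) = asin(23/65) = 20.7227°
wrap1 = wrap2 = π + 2β = 221.4455°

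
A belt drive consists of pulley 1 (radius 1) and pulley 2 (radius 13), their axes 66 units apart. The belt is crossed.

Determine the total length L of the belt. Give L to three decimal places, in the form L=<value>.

L=178.963

crossed belt: β = asin((r1+r2)/C) = asin(14/66) = 12.2467°
wrap1 = wrap2 = π + 2β = 204.4934°
tangent length = C·cosβ = 64.4981
L = (r1+r2)·wrap + 2·C·cosβ = 14·3.5691 + 2·64.4981 = 178.9633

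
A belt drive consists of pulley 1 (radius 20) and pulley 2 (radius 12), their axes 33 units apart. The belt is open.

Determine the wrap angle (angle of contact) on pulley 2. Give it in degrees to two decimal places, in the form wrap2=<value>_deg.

wrap2=151.94_deg

open belt: β = asin((r2−r1)/C) = asin(-8/33) = -14.0297°
wrap1 = π − 2β = 208.0593°
wrap2 = π + 2β = 151.9407°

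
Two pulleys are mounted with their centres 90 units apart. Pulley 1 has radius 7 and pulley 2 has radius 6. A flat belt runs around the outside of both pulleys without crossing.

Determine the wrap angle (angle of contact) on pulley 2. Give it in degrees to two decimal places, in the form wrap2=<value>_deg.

open belt: β = asin((r2−r1)/C) = asin(-1/90) = -0.6366°
wrap1 = π − 2β = 181.2733°
wrap2 = π + 2β = 178.7267°

wrap2=178.73_deg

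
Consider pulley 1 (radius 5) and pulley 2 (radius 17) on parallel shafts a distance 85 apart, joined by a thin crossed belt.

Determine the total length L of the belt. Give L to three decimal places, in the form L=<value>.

L=244.842

crossed belt: β = asin((r1+r2)/C) = asin(22/85) = 15.0003°
wrap1 = wrap2 = π + 2β = 210.0005°
tangent length = C·cosβ = 82.1036
L = (r1+r2)·wrap + 2·C·cosβ = 22·3.6652 + 2·82.1036 = 244.8416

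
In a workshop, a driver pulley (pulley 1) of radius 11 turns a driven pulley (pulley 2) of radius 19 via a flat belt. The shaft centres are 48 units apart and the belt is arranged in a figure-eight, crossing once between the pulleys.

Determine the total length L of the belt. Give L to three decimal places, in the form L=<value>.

L=209.696

crossed belt: β = asin((r1+r2)/C) = asin(30/48) = 38.6822°
wrap1 = wrap2 = π + 2β = 257.3644°
tangent length = C·cosβ = 37.4700
L = (r1+r2)·wrap + 2·C·cosβ = 30·4.4919 + 2·37.4700 = 209.6956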